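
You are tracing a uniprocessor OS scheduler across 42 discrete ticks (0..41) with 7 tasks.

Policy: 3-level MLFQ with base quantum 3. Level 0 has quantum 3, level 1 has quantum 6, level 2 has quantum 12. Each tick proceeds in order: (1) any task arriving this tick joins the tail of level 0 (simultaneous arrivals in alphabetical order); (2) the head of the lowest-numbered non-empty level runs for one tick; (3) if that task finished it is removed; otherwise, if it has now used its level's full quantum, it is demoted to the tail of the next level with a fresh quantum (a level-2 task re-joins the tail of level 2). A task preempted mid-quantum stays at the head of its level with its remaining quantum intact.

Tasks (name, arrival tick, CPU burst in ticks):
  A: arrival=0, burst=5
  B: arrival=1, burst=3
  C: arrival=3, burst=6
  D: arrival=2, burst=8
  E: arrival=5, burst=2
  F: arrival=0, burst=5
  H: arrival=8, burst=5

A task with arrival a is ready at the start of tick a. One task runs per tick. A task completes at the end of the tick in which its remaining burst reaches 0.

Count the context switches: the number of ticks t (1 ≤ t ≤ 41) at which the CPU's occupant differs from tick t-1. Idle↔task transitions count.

t=0: L0/L1/L2 = AF/-/- → run A
t=1: L0/L1/L2 = AFB/-/- → run A
t=2: L0/L1/L2 = AFBD/-/- → run A
t=3: L0/L1/L2 = FBDC/A/- → run F
t=4: L0/L1/L2 = FBDC/A/- → run F
t=5: L0/L1/L2 = FBDCE/A/- → run F
t=6: L0/L1/L2 = BDCE/AF/- → run B
t=7: L0/L1/L2 = BDCE/AF/- → run B
t=8: L0/L1/L2 = BDCEH/AF/- → run B
t=9: L0/L1/L2 = DCEH/AF/- → run D
t=10: L0/L1/L2 = DCEH/AF/- → run D
t=11: L0/L1/L2 = DCEH/AF/- → run D
t=12: L0/L1/L2 = CEH/AFD/- → run C
t=13: L0/L1/L2 = CEH/AFD/- → run C
t=14: L0/L1/L2 = CEH/AFD/- → run C
t=15: L0/L1/L2 = EH/AFDC/- → run E
t=16: L0/L1/L2 = EH/AFDC/- → run E
t=17: L0/L1/L2 = H/AFDC/- → run H
t=18: L0/L1/L2 = H/AFDC/- → run H
t=19: L0/L1/L2 = H/AFDC/- → run H
t=20: L0/L1/L2 = -/AFDCH/- → run A
t=21: L0/L1/L2 = -/AFDCH/- → run A
t=22: L0/L1/L2 = -/FDCH/- → run F
t=23: L0/L1/L2 = -/FDCH/- → run F
t=24: L0/L1/L2 = -/DCH/- → run D
t=25: L0/L1/L2 = -/DCH/- → run D
t=26: L0/L1/L2 = -/DCH/- → run D
t=27: L0/L1/L2 = -/DCH/- → run D
t=28: L0/L1/L2 = -/DCH/- → run D
t=29: L0/L1/L2 = -/CH/- → run C
t=30: L0/L1/L2 = -/CH/- → run C
t=31: L0/L1/L2 = -/CH/- → run C
t=32: L0/L1/L2 = -/H/- → run H
t=33: L0/L1/L2 = -/H/- → run H
t=34: (idle)
t=35: (idle)
t=36: (idle)
t=37: (idle)
t=38: (idle)
t=39: (idle)
t=40: (idle)
t=41: (idle)

context switches = 12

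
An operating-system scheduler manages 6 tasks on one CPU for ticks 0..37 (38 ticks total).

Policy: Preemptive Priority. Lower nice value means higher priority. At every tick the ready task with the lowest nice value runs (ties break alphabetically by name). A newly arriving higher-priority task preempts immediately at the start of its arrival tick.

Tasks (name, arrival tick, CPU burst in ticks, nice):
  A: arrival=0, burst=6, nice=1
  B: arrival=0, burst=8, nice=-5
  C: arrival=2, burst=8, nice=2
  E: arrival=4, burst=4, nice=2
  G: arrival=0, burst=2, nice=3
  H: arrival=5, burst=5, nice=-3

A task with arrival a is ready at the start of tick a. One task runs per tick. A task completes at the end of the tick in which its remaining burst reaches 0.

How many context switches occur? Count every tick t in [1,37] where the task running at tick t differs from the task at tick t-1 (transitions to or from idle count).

t=0: ready={A,B,G} → run B
t=1: ready={A,B,G} → run B
t=2: ready={A,B,C,G} → run B
t=3: ready={A,B,C,G} → run B
t=4: ready={A,B,C,E,G} → run B
t=5: ready={A,B,C,E,G,H} → run B
t=6: ready={A,B,C,E,G,H} → run B
t=7: ready={A,B,C,E,G,H} → run B
t=8: ready={A,C,E,G,H} → run H
t=9: ready={A,C,E,G,H} → run H
t=10: ready={A,C,E,G,H} → run H
t=11: ready={A,C,E,G,H} → run H
t=12: ready={A,C,E,G,H} → run H
t=13: ready={A,C,E,G} → run A
t=14: ready={A,C,E,G} → run A
t=15: ready={A,C,E,G} → run A
t=16: ready={A,C,E,G} → run A
t=17: ready={A,C,E,G} → run A
t=18: ready={A,C,E,G} → run A
t=19: ready={C,E,G} → run C
t=20: ready={C,E,G} → run C
t=21: ready={C,E,G} → run C
t=22: ready={C,E,G} → run C
t=23: ready={C,E,G} → run C
t=24: ready={C,E,G} → run C
t=25: ready={C,E,G} → run C
t=26: ready={C,E,G} → run C
t=27: ready={E,G} → run E
t=28: ready={E,G} → run E
t=29: ready={E,G} → run E
t=30: ready={E,G} → run E
t=31: ready={G} → run G
t=32: ready={G} → run G
t=33: (idle)
t=34: (idle)
t=35: (idle)
t=36: (idle)
t=37: (idle)

context switches = 6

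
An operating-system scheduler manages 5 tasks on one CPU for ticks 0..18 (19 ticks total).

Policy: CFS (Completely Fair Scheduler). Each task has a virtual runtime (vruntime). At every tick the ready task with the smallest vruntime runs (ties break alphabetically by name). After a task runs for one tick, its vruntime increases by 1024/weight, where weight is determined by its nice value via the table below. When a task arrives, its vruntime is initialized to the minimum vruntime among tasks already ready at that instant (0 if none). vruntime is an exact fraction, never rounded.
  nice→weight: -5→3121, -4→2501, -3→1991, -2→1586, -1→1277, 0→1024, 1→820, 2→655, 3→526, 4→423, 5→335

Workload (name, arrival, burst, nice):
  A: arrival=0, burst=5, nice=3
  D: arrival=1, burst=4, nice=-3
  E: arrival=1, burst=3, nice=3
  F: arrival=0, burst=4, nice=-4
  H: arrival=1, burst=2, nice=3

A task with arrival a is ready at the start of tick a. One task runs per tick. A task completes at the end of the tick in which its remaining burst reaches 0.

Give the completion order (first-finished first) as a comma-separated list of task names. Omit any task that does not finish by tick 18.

t=0: vr[A=0 F=0] → run A
t=1: vr[A=512/263 D=0 E=0 F=0 H=0] → run D
t=2: vr[A=512/263 D=1024/1991 E=0 F=0 H=0] → run E
t=3: vr[A=512/263 D=1024/1991 E=512/263 F=0 H=0] → run F
t=4: vr[A=512/263 D=1024/1991 E=512/263 F=1024/2501 H=0] → run H
t=5: vr[A=512/263 D=1024/1991 E=512/263 F=1024/2501 H=512/263] → run F
t=6: vr[A=512/263 D=1024/1991 E=512/263 F=2048/2501 H=512/263] → run D
t=7: vr[A=512/263 D=2048/1991 E=512/263 F=2048/2501 H=512/263] → run F
t=8: vr[A=512/263 D=2048/1991 E=512/263 F=3072/2501 H=512/263] → run D
t=9: vr[A=512/263 D=3072/1991 E=512/263 F=3072/2501 H=512/263] → run F
t=10: vr[A=512/263 D=3072/1991 E=512/263 H=512/263] → run D
t=11: vr[A=512/263 E=512/263 H=512/263] → run A
t=12: vr[A=1024/263 E=512/263 H=512/263] → run E
t=13: vr[A=1024/263 E=1024/263 H=512/263] → run H
t=14: vr[A=1024/263 E=1024/263] → run A
t=15: vr[A=1536/263 E=1024/263] → run E
t=16: vr[A=1536/263] → run A
t=17: vr[A=2048/263] → run A
t=18: (idle)

completion order = F, D, H, E, A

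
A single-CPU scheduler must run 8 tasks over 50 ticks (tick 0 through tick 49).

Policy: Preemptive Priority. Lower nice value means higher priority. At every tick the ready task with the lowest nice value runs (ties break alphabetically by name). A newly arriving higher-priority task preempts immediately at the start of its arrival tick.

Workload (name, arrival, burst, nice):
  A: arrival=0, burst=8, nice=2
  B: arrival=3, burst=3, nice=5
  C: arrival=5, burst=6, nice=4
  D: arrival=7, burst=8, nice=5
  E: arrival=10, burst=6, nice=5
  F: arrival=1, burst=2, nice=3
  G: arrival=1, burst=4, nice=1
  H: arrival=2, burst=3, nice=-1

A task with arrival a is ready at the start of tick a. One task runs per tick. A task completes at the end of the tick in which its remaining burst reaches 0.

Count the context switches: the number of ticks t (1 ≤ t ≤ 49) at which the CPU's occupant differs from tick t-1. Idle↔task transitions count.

context switches = 10

t=0: ready={A} → run A
t=1: ready={A,F,G} → run G
t=2: ready={A,F,G,H} → run H
t=3: ready={A,B,F,G,H} → run H
t=4: ready={A,B,F,G,H} → run H
t=5: ready={A,B,C,F,G} → run G
t=6: ready={A,B,C,F,G} → run G
t=7: ready={A,B,C,D,F,G} → run G
t=8: ready={A,B,C,D,F} → run A
t=9: ready={A,B,C,D,F} → run A
t=10: ready={A,B,C,D,E,F} → run A
t=11: ready={A,B,C,D,E,F} → run A
t=12: ready={A,B,C,D,E,F} → run A
t=13: ready={A,B,C,D,E,F} → run A
t=14: ready={A,B,C,D,E,F} → run A
t=15: ready={B,C,D,E,F} → run F
t=16: ready={B,C,D,E,F} → run F
t=17: ready={B,C,D,E} → run C
t=18: ready={B,C,D,E} → run C
t=19: ready={B,C,D,E} → run C
t=20: ready={B,C,D,E} → run C
t=21: ready={B,C,D,E} → run C
t=22: ready={B,C,D,E} → run C
t=23: ready={B,D,E} → run B
t=24: ready={B,D,E} → run B
t=25: ready={B,D,E} → run B
t=26: ready={D,E} → run D
t=27: ready={D,E} → run D
t=28: ready={D,E} → run D
t=29: ready={D,E} → run D
t=30: ready={D,E} → run D
t=31: ready={D,E} → run D
t=32: ready={D,E} → run D
t=33: ready={D,E} → run D
t=34: ready={E} → run E
t=35: ready={E} → run E
t=36: ready={E} → run E
t=37: ready={E} → run E
t=38: ready={E} → run E
t=39: ready={E} → run E
t=40: (idle)
t=41: (idle)
t=42: (idle)
t=43: (idle)
t=44: (idle)
t=45: (idle)
t=46: (idle)
t=47: (idle)
t=48: (idle)
t=49: (idle)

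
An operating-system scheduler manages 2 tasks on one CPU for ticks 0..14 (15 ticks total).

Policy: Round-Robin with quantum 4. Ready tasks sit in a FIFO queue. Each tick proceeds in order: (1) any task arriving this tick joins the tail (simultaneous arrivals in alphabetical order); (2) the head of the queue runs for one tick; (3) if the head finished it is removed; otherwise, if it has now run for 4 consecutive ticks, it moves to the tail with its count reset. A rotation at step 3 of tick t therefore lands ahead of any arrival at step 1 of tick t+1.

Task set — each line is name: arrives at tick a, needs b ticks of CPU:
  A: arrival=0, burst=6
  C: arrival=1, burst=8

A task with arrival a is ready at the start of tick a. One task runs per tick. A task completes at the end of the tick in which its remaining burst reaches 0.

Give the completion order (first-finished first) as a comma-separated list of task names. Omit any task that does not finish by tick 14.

completion order = A, C

t=0: queue=[A] q_used=0 → run A
t=1: queue=[A,C] q_used=1 → run A
t=2: queue=[A,C] q_used=2 → run A
t=3: queue=[A,C] q_used=3 → run A
t=4: queue=[C,A] q_used=0 → run C
t=5: queue=[C,A] q_used=1 → run C
t=6: queue=[C,A] q_used=2 → run C
t=7: queue=[C,A] q_used=3 → run C
t=8: queue=[A,C] q_used=0 → run A
t=9: queue=[A,C] q_used=1 → run A
t=10: queue=[C] q_used=0 → run C
t=11: queue=[C] q_used=1 → run C
t=12: queue=[C] q_used=2 → run C
t=13: queue=[C] q_used=3 → run C
t=14: (idle)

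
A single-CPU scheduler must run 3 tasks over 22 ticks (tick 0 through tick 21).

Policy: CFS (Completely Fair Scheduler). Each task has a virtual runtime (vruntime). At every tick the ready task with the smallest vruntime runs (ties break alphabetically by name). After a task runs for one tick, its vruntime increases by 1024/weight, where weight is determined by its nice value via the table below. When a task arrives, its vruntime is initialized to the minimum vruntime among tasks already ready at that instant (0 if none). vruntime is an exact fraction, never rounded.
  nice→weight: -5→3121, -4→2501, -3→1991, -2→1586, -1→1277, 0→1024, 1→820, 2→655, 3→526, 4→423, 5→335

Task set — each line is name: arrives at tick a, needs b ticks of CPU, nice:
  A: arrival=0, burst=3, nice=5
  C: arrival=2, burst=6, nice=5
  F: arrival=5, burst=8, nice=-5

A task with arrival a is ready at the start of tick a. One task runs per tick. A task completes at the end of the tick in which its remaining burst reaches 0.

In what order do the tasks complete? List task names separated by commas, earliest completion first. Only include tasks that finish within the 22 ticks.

t=0: vr[A=0] → run A
t=1: vr[A=1024/335] → run A
t=2: vr[A=2048/335 C=2048/335] → run A
t=3: vr[C=2048/335] → run C
t=4: vr[C=3072/335] → run C
t=5: vr[C=4096/335 F=4096/335] → run C
t=6: vr[C=1024/67 F=4096/335] → run F
t=7: vr[C=1024/67 F=13126656/1045535] → run F
t=8: vr[C=1024/67 F=13469696/1045535] → run F
t=9: vr[C=1024/67 F=13812736/1045535] → run F
t=10: vr[C=1024/67 F=14155776/1045535] → run F
t=11: vr[C=1024/67 F=14498816/1045535] → run F
t=12: vr[C=1024/67 F=14841856/1045535] → run F
t=13: vr[C=1024/67 F=15184896/1045535] → run F
t=14: vr[C=1024/67] → run C
t=15: vr[C=6144/335] → run C
t=16: vr[C=7168/335] → run C
t=17: (idle)
t=18: (idle)
t=19: (idle)
t=20: (idle)
t=21: (idle)

completion order = A, F, C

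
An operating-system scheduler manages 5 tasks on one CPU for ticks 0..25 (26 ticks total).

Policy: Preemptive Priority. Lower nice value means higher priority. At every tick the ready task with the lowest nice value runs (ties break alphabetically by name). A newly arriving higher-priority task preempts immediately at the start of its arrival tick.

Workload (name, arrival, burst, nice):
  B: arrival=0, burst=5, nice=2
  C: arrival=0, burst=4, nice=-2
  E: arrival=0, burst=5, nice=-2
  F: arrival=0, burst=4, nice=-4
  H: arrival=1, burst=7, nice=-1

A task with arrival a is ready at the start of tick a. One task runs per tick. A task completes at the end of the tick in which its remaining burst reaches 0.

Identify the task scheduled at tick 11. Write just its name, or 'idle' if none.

running at tick 11 = E

t=0: ready={B,C,E,F} → run F
t=1: ready={B,C,E,F,H} → run F
t=2: ready={B,C,E,F,H} → run F
t=3: ready={B,C,E,F,H} → run F
t=4: ready={B,C,E,H} → run C
t=5: ready={B,C,E,H} → run C
t=6: ready={B,C,E,H} → run C
t=7: ready={B,C,E,H} → run C
t=8: ready={B,E,H} → run E
t=9: ready={B,E,H} → run E
t=10: ready={B,E,H} → run E
t=11: ready={B,E,H} → run E
t=12: ready={B,E,H} → run E
t=13: ready={B,H} → run H
t=14: ready={B,H} → run H
t=15: ready={B,H} → run H
t=16: ready={B,H} → run H
t=17: ready={B,H} → run H
t=18: ready={B,H} → run H
t=19: ready={B,H} → run H
t=20: ready={B} → run B
t=21: ready={B} → run B
t=22: ready={B} → run B
t=23: ready={B} → run B
t=24: ready={B} → run B
t=25: (idle)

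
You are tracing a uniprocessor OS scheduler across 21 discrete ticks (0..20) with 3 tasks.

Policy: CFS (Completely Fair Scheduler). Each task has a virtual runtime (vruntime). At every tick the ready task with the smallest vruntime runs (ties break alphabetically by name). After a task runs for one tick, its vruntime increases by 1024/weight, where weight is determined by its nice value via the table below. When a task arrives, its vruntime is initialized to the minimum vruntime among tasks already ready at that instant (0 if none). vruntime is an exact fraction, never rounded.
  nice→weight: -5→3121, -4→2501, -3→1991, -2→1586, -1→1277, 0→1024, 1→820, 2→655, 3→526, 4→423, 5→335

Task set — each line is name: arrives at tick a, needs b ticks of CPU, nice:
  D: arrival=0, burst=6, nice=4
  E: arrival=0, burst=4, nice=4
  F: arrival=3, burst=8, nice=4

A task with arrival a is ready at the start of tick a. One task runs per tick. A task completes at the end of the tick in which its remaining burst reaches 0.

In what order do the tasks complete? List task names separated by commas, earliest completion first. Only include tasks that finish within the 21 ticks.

completion order = E, D, F

t=0: vr[D=0 E=0] → run D
t=1: vr[D=1024/423 E=0] → run E
t=2: vr[D=1024/423 E=1024/423] → run D
t=3: vr[D=2048/423 E=1024/423 F=1024/423] → run E
t=4: vr[D=2048/423 E=2048/423 F=1024/423] → run F
t=5: vr[D=2048/423 E=2048/423 F=2048/423] → run D
t=6: vr[D=1024/141 E=2048/423 F=2048/423] → run E
t=7: vr[D=1024/141 E=1024/141 F=2048/423] → run F
t=8: vr[D=1024/141 E=1024/141 F=1024/141] → run D
t=9: vr[D=4096/423 E=1024/141 F=1024/141] → run E
t=10: vr[D=4096/423 F=1024/141] → run F
t=11: vr[D=4096/423 F=4096/423] → run D
t=12: vr[D=5120/423 F=4096/423] → run F
t=13: vr[D=5120/423 F=5120/423] → run D
t=14: vr[F=5120/423] → run F
t=15: vr[F=2048/141] → run F
t=16: vr[F=7168/423] → run F
t=17: vr[F=8192/423] → run F
t=18: (idle)
t=19: (idle)
t=20: (idle)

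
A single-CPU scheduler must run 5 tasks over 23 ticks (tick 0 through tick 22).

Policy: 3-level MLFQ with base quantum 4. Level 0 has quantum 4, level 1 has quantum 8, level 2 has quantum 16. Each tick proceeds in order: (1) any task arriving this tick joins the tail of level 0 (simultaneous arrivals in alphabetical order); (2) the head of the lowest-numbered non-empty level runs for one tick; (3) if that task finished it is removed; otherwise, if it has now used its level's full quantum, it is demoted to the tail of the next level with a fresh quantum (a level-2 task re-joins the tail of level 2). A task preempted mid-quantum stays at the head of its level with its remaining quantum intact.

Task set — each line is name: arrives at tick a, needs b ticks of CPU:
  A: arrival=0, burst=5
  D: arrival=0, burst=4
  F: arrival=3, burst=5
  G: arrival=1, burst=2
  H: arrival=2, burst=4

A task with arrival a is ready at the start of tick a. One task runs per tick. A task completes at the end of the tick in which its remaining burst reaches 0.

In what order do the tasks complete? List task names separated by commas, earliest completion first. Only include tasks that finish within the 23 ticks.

completion order = D, G, H, A, F

t=0: L0/L1/L2 = AD/-/- → run A
t=1: L0/L1/L2 = ADG/-/- → run A
t=2: L0/L1/L2 = ADGH/-/- → run A
t=3: L0/L1/L2 = ADGHF/-/- → run A
t=4: L0/L1/L2 = DGHF/A/- → run D
t=5: L0/L1/L2 = DGHF/A/- → run D
t=6: L0/L1/L2 = DGHF/A/- → run D
t=7: L0/L1/L2 = DGHF/A/- → run D
t=8: L0/L1/L2 = GHF/A/- → run G
t=9: L0/L1/L2 = GHF/A/- → run G
t=10: L0/L1/L2 = HF/A/- → run H
t=11: L0/L1/L2 = HF/A/- → run H
t=12: L0/L1/L2 = HF/A/- → run H
t=13: L0/L1/L2 = HF/A/- → run H
t=14: L0/L1/L2 = F/A/- → run F
t=15: L0/L1/L2 = F/A/- → run F
t=16: L0/L1/L2 = F/A/- → run F
t=17: L0/L1/L2 = F/A/- → run F
t=18: L0/L1/L2 = -/AF/- → run A
t=19: L0/L1/L2 = -/F/- → run F
t=20: (idle)
t=21: (idle)
t=22: (idle)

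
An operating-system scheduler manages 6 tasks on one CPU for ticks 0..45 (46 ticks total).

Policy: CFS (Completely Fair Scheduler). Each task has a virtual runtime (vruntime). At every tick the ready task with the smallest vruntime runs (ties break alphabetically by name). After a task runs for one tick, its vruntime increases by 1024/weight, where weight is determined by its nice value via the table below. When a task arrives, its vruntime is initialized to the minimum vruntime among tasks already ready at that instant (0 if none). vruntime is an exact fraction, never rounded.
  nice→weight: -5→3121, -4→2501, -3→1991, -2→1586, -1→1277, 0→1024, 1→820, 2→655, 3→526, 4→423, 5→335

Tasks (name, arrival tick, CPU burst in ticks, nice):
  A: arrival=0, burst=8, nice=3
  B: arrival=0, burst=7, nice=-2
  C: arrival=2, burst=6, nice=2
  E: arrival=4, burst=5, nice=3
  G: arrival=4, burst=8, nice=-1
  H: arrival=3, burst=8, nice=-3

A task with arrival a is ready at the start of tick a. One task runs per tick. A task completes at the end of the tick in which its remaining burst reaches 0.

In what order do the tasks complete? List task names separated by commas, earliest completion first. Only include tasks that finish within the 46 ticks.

t=0: vr[A=0 B=0] → run A
t=1: vr[A=512/263 B=0] → run B
t=2: vr[A=512/263 B=512/793 C=512/793] → run B
t=3: vr[A=512/263 B=1024/793 C=512/793 H=512/793] → run C
t=4: vr[A=512/263 B=1024/793 C=1147392/519415 E=512/793 G=512/793 H=512/793] → run E
t=5: vr[A=512/263 B=1024/793 C=1147392/519415 E=540672/208559 G=512/793 H=512/793] → run G
t=6: vr[A=512/263 B=1024/793 C=1147392/519415 E=540672/208559 G=1465856/1012661 H=512/793] → run H
t=7: vr[A=512/263 B=1024/793 C=1147392/519415 E=540672/208559 G=1465856/1012661 H=1831424/1578863] → run H
t=8: vr[A=512/263 B=1024/793 C=1147392/519415 E=540672/208559 G=1465856/1012661 H=2643456/1578863] → run B
t=9: vr[A=512/263 B=1536/793 C=1147392/519415 E=540672/208559 G=1465856/1012661 H=2643456/1578863] → run G
t=10: vr[A=512/263 B=1536/793 C=1147392/519415 E=540672/208559 G=2277888/1012661 H=2643456/1578863] → run H
t=11: vr[A=512/263 B=1536/793 C=1147392/519415 E=540672/208559 G=2277888/1012661 H=3455488/1578863] → run B
t=12: vr[A=512/263 B=2048/793 C=1147392/519415 E=540672/208559 G=2277888/1012661 H=3455488/1578863] → run A
t=13: vr[A=1024/263 B=2048/793 C=1147392/519415 E=540672/208559 G=2277888/1012661 H=3455488/1578863] → run H
t=14: vr[A=1024/263 B=2048/793 C=1147392/519415 E=540672/208559 G=2277888/1012661 H=4267520/1578863] → run C
t=15: vr[A=1024/263 B=2048/793 C=1959424/519415 E=540672/208559 G=2277888/1012661 H=4267520/1578863] → run G
t=16: vr[A=1024/263 B=2048/793 C=1959424/519415 E=540672/208559 G=3089920/1012661 H=4267520/1578863] → run B
t=17: vr[A=1024/263 B=2560/793 C=1959424/519415 E=540672/208559 G=3089920/1012661 H=4267520/1578863] → run E
t=18: vr[A=1024/263 B=2560/793 C=1959424/519415 E=946688/208559 G=3089920/1012661 H=4267520/1578863] → run H
t=19: vr[A=1024/263 B=2560/793 C=1959424/519415 E=946688/208559 G=3089920/1012661 H=5079552/1578863] → run G
t=20: vr[A=1024/263 B=2560/793 C=1959424/519415 E=946688/208559 G=3901952/1012661 H=5079552/1578863] → run H
t=21: vr[A=1024/263 B=2560/793 C=1959424/519415 E=946688/208559 G=3901952/1012661 H=5891584/1578863] → run B
t=22: vr[A=1024/263 B=3072/793 C=1959424/519415 E=946688/208559 G=3901952/1012661 H=5891584/1578863] → run H
t=23: vr[A=1024/263 B=3072/793 C=1959424/519415 E=946688/208559 G=3901952/1012661 H=6703616/1578863] → run C
t=24: vr[A=1024/263 B=3072/793 C=2771456/519415 E=946688/208559 G=3901952/1012661 H=6703616/1578863] → run G
t=25: vr[A=1024/263 B=3072/793 C=2771456/519415 E=946688/208559 G=4713984/1012661 H=6703616/1578863] → run B
t=26: vr[A=1024/263 C=2771456/519415 E=946688/208559 G=4713984/1012661 H=6703616/1578863] → run A
t=27: vr[A=1536/263 C=2771456/519415 E=946688/208559 G=4713984/1012661 H=6703616/1578863] → run H
t=28: vr[A=1536/263 C=2771456/519415 E=946688/208559 G=4713984/1012661] → run E
t=29: vr[A=1536/263 C=2771456/519415 E=1352704/208559 G=4713984/1012661] → run G
t=30: vr[A=1536/263 C=2771456/519415 E=1352704/208559 G=5526016/1012661] → run C
t=31: vr[A=1536/263 C=3583488/519415 E=1352704/208559 G=5526016/1012661] → run G
t=32: vr[A=1536/263 C=3583488/519415 E=1352704/208559 G=6338048/1012661] → run A
t=33: vr[A=2048/263 C=3583488/519415 E=1352704/208559 G=6338048/1012661] → run G
t=34: vr[A=2048/263 C=3583488/519415 E=1352704/208559] → run E
t=35: vr[A=2048/263 C=3583488/519415 E=1758720/208559] → run C
t=36: vr[A=2048/263 C=879104/103883 E=1758720/208559] → run A
t=37: vr[A=2560/263 C=879104/103883 E=1758720/208559] → run E
t=38: vr[A=2560/263 C=879104/103883] → run C
t=39: vr[A=2560/263] → run A
t=40: vr[A=3072/263] → run A
t=41: vr[A=3584/263] → run A
t=42: (idle)
t=43: (idle)
t=44: (idle)
t=45: (idle)

completion order = B, H, G, E, C, A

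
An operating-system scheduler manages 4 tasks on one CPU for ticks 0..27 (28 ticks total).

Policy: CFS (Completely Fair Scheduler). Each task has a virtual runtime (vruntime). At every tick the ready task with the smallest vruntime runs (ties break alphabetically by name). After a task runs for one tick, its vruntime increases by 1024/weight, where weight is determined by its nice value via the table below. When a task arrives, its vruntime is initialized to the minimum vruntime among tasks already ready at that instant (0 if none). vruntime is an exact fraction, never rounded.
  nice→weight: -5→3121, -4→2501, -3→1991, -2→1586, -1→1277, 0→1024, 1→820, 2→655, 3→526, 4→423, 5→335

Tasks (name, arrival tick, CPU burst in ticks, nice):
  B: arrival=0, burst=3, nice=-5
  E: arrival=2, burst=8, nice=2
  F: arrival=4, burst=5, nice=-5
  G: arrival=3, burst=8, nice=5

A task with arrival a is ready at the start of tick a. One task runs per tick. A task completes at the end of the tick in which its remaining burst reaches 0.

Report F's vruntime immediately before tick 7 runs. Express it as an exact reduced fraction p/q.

vruntime(F, start of tick 7) = 4096/3121

t=0: vr[B=0] → run B
t=1: vr[B=1024/3121] → run B
t=2: vr[B=2048/3121 E=2048/3121] → run B
t=3: vr[E=2048/3121 G=2048/3121] → run E
t=4: vr[E=4537344/2044255 F=2048/3121 G=2048/3121] → run F
t=5: vr[E=4537344/2044255 F=3072/3121 G=2048/3121] → run G
t=6: vr[E=4537344/2044255 F=3072/3121 G=3881984/1045535] → run F
t=7: vr[E=4537344/2044255 F=4096/3121 G=3881984/1045535] → run F
t=8: vr[E=4537344/2044255 F=5120/3121 G=3881984/1045535] → run F
t=9: vr[E=4537344/2044255 F=6144/3121 G=3881984/1045535] → run F
t=10: vr[E=4537344/2044255 G=3881984/1045535] → run E
t=11: vr[E=7733248/2044255 G=3881984/1045535] → run G
t=12: vr[E=7733248/2044255 G=7077888/1045535] → run E
t=13: vr[E=10929152/2044255 G=7077888/1045535] → run E
t=14: vr[E=14125056/2044255 G=7077888/1045535] → run G
t=15: vr[E=14125056/2044255 G=10273792/1045535] → run E
t=16: vr[E=3464192/408851 G=10273792/1045535] → run E
t=17: vr[E=20516864/2044255 G=10273792/1045535] → run G
t=18: vr[E=20516864/2044255 G=13469696/1045535] → run E
t=19: vr[E=23712768/2044255 G=13469696/1045535] → run E
t=20: vr[G=13469696/1045535] → run G
t=21: vr[G=3333120/209107] → run G
t=22: vr[G=19861504/1045535] → run G
t=23: vr[G=23057408/1045535] → run G
t=24: (idle)
t=25: (idle)
t=26: (idle)
t=27: (idle)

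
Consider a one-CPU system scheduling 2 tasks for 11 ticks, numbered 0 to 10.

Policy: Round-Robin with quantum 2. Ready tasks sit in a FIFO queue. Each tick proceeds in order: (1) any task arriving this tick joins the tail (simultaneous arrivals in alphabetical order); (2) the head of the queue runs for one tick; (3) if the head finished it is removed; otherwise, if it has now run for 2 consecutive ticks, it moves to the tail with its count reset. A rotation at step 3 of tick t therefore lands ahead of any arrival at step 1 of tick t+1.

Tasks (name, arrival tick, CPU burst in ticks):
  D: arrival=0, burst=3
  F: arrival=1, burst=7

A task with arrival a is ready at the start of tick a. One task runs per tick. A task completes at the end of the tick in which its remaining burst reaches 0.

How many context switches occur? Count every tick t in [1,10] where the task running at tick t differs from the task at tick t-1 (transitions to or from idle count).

context switches = 4

t=0: queue=[D] q_used=0 → run D
t=1: queue=[D,F] q_used=1 → run D
t=2: queue=[F,D] q_used=0 → run F
t=3: queue=[F,D] q_used=1 → run F
t=4: queue=[D,F] q_used=0 → run D
t=5: queue=[F] q_used=0 → run F
t=6: queue=[F] q_used=1 → run F
t=7: queue=[F] q_used=0 → run F
t=8: queue=[F] q_used=1 → run F
t=9: queue=[F] q_used=0 → run F
t=10: (idle)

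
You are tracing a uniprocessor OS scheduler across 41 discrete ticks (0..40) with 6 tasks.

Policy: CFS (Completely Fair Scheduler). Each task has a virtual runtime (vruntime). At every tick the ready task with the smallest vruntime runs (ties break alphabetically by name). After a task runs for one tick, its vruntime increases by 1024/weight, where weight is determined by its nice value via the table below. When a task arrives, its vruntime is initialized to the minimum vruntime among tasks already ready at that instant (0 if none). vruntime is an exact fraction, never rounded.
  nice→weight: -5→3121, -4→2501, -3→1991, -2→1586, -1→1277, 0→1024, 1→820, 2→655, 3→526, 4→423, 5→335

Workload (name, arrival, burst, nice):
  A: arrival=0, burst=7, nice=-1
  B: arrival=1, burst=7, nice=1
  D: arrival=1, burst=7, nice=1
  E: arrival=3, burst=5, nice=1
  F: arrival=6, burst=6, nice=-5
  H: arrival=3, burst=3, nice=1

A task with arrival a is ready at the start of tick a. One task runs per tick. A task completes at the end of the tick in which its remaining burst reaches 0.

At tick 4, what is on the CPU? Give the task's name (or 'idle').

running at tick 4 = E

t=0: vr[A=0] → run A
t=1: vr[A=1024/1277 B=1024/1277 D=1024/1277] → run A
t=2: vr[A=2048/1277 B=1024/1277 D=1024/1277] → run B
t=3: vr[A=2048/1277 B=536832/261785 D=1024/1277 E=1024/1277 H=1024/1277] → run D
t=4: vr[A=2048/1277 B=536832/261785 D=536832/261785 E=1024/1277 H=1024/1277] → run E
t=5: vr[A=2048/1277 B=536832/261785 D=536832/261785 E=536832/261785 H=1024/1277] → run H
t=6: vr[A=2048/1277 B=536832/261785 D=536832/261785 E=536832/261785 F=2048/1277 H=536832/261785] → run A
t=7: vr[A=3072/1277 B=536832/261785 D=536832/261785 E=536832/261785 F=2048/1277 H=536832/261785] → run F
t=8: vr[A=3072/1277 B=536832/261785 D=536832/261785 E=536832/261785 F=7699456/3985517 H=536832/261785] → run F
t=9: vr[A=3072/1277 B=536832/261785 D=536832/261785 E=536832/261785 F=9007104/3985517 H=536832/261785] → run B
t=10: vr[A=3072/1277 B=863744/261785 D=536832/261785 E=536832/261785 F=9007104/3985517 H=536832/261785] → run D
t=11: vr[A=3072/1277 B=863744/261785 D=863744/261785 E=536832/261785 F=9007104/3985517 H=536832/261785] → run E
t=12: vr[A=3072/1277 B=863744/261785 D=863744/261785 E=863744/261785 F=9007104/3985517 H=536832/261785] → run H
t=13: vr[A=3072/1277 B=863744/261785 D=863744/261785 E=863744/261785 F=9007104/3985517 H=863744/261785] → run F
t=14: vr[A=3072/1277 B=863744/261785 D=863744/261785 E=863744/261785 F=10314752/3985517 H=863744/261785] → run A
t=15: vr[A=4096/1277 B=863744/261785 D=863744/261785 E=863744/261785 F=10314752/3985517 H=863744/261785] → run F
t=16: vr[A=4096/1277 B=863744/261785 D=863744/261785 E=863744/261785 F=11622400/3985517 H=863744/261785] → run F
t=17: vr[A=4096/1277 B=863744/261785 D=863744/261785 E=863744/261785 F=12930048/3985517 H=863744/261785] → run A
t=18: vr[A=5120/1277 B=863744/261785 D=863744/261785 E=863744/261785 F=12930048/3985517 H=863744/261785] → run F
t=19: vr[A=5120/1277 B=863744/261785 D=863744/261785 E=863744/261785 H=863744/261785] → run B
t=20: vr[A=5120/1277 B=1190656/261785 D=863744/261785 E=863744/261785 H=863744/261785] → run D
t=21: vr[A=5120/1277 B=1190656/261785 D=1190656/261785 E=863744/261785 H=863744/261785] → run E
t=22: vr[A=5120/1277 B=1190656/261785 D=1190656/261785 E=1190656/261785 H=863744/261785] → run H
t=23: vr[A=5120/1277 B=1190656/261785 D=1190656/261785 E=1190656/261785] → run A
t=24: vr[A=6144/1277 B=1190656/261785 D=1190656/261785 E=1190656/261785] → run B
t=25: vr[A=6144/1277 B=1517568/261785 D=1190656/261785 E=1190656/261785] → run D
t=26: vr[A=6144/1277 B=1517568/261785 D=1517568/261785 E=1190656/261785] → run E
t=27: vr[A=6144/1277 B=1517568/261785 D=1517568/261785 E=1517568/261785] → run A
t=28: vr[B=1517568/261785 D=1517568/261785 E=1517568/261785] → run B
t=29: vr[B=368896/52357 D=1517568/261785 E=1517568/261785] → run D
t=30: vr[B=368896/52357 D=368896/52357 E=1517568/261785] → run E
t=31: vr[B=368896/52357 D=368896/52357] → run B
t=32: vr[B=2171392/261785 D=368896/52357] → run D
t=33: vr[B=2171392/261785 D=2171392/261785] → run B
t=34: vr[D=2171392/261785] → run D
t=35: (idle)
t=36: (idle)
t=37: (idle)
t=38: (idle)
t=39: (idle)
t=40: (idle)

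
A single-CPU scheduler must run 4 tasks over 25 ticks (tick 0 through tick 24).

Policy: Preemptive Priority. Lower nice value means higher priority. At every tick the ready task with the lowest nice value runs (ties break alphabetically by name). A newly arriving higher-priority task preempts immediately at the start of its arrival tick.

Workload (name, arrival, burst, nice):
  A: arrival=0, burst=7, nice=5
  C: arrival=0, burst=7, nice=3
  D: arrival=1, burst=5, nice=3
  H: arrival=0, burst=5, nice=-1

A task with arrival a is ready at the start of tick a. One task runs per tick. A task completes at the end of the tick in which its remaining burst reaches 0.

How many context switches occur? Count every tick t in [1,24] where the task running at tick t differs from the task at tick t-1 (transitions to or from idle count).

t=0: ready={A,C,H} → run H
t=1: ready={A,C,D,H} → run H
t=2: ready={A,C,D,H} → run H
t=3: ready={A,C,D,H} → run H
t=4: ready={A,C,D,H} → run H
t=5: ready={A,C,D} → run C
t=6: ready={A,C,D} → run C
t=7: ready={A,C,D} → run C
t=8: ready={A,C,D} → run C
t=9: ready={A,C,D} → run C
t=10: ready={A,C,D} → run C
t=11: ready={A,C,D} → run C
t=12: ready={A,D} → run D
t=13: ready={A,D} → run D
t=14: ready={A,D} → run D
t=15: ready={A,D} → run D
t=16: ready={A,D} → run D
t=17: ready={A} → run A
t=18: ready={A} → run A
t=19: ready={A} → run A
t=20: ready={A} → run A
t=21: ready={A} → run A
t=22: ready={A} → run A
t=23: ready={A} → run A
t=24: (idle)

context switches = 4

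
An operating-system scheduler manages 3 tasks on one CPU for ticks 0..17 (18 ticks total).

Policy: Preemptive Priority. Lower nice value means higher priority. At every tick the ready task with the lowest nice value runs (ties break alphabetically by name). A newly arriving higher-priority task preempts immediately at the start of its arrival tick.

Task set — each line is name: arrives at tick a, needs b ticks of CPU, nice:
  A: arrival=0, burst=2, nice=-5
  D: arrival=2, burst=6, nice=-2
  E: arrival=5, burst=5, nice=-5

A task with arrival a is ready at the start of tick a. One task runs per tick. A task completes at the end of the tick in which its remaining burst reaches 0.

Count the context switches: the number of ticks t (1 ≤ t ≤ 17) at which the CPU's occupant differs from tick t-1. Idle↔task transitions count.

context switches = 4

t=0: ready={A} → run A
t=1: ready={A} → run A
t=2: ready={D} → run D
t=3: ready={D} → run D
t=4: ready={D} → run D
t=5: ready={D,E} → run E
t=6: ready={D,E} → run E
t=7: ready={D,E} → run E
t=8: ready={D,E} → run E
t=9: ready={D,E} → run E
t=10: ready={D} → run D
t=11: ready={D} → run D
t=12: ready={D} → run D
t=13: (idle)
t=14: (idle)
t=15: (idle)
t=16: (idle)
t=17: (idle)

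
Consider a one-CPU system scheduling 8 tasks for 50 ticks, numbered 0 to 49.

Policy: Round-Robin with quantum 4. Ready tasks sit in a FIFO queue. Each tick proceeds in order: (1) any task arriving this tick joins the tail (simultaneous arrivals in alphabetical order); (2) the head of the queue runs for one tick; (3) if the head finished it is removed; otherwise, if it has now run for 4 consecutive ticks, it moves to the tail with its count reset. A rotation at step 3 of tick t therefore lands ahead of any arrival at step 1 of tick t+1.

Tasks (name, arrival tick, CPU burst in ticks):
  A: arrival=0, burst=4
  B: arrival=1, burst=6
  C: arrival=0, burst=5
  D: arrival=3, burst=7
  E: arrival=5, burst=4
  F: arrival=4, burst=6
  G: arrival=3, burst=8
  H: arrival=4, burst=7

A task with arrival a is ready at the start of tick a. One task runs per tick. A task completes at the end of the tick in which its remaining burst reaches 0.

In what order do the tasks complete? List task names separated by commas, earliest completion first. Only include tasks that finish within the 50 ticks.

completion order = A, E, C, B, D, G, F, H

t=0: queue=[A,C] q_used=0 → run A
t=1: queue=[A,C,B] q_used=1 → run A
t=2: queue=[A,C,B] q_used=2 → run A
t=3: queue=[A,C,B,D,G] q_used=3 → run A
t=4: queue=[C,B,D,G,F,H] q_used=0 → run C
t=5: queue=[C,B,D,G,F,H,E] q_used=1 → run C
t=6: queue=[C,B,D,G,F,H,E] q_used=2 → run C
t=7: queue=[C,B,D,G,F,H,E] q_used=3 → run C
t=8: queue=[B,D,G,F,H,E,C] q_used=0 → run B
t=9: queue=[B,D,G,F,H,E,C] q_used=1 → run B
t=10: queue=[B,D,G,F,H,E,C] q_used=2 → run B
t=11: queue=[B,D,G,F,H,E,C] q_used=3 → run B
t=12: queue=[D,G,F,H,E,C,B] q_used=0 → run D
t=13: queue=[D,G,F,H,E,C,B] q_used=1 → run D
t=14: queue=[D,G,F,H,E,C,B] q_used=2 → run D
t=15: queue=[D,G,F,H,E,C,B] q_used=3 → run D
t=16: queue=[G,F,H,E,C,B,D] q_used=0 → run G
t=17: queue=[G,F,H,E,C,B,D] q_used=1 → run G
t=18: queue=[G,F,H,E,C,B,D] q_used=2 → run G
t=19: queue=[G,F,H,E,C,B,D] q_used=3 → run G
t=20: queue=[F,H,E,C,B,D,G] q_used=0 → run F
t=21: queue=[F,H,E,C,B,D,G] q_used=1 → run F
t=22: queue=[F,H,E,C,B,D,G] q_used=2 → run F
t=23: queue=[F,H,E,C,B,D,G] q_used=3 → run F
t=24: queue=[H,E,C,B,D,G,F] q_used=0 → run H
t=25: queue=[H,E,C,B,D,G,F] q_used=1 → run H
t=26: queue=[H,E,C,B,D,G,F] q_used=2 → run H
t=27: queue=[H,E,C,B,D,G,F] q_used=3 → run H
t=28: queue=[E,C,B,D,G,F,H] q_used=0 → run E
t=29: queue=[E,C,B,D,G,F,H] q_used=1 → run E
t=30: queue=[E,C,B,D,G,F,H] q_used=2 → run E
t=31: queue=[E,C,B,D,G,F,H] q_used=3 → run E
t=32: queue=[C,B,D,G,F,H] q_used=0 → run C
t=33: queue=[B,D,G,F,H] q_used=0 → run B
t=34: queue=[B,D,G,F,H] q_used=1 → run B
t=35: queue=[D,G,F,H] q_used=0 → run D
t=36: queue=[D,G,F,H] q_used=1 → run D
t=37: queue=[D,G,F,H] q_used=2 → run D
t=38: queue=[G,F,H] q_used=0 → run G
t=39: queue=[G,F,H] q_used=1 → run G
t=40: queue=[G,F,H] q_used=2 → run G
t=41: queue=[G,F,H] q_used=3 → run G
t=42: queue=[F,H] q_used=0 → run F
t=43: queue=[F,H] q_used=1 → run F
t=44: queue=[H] q_used=0 → run H
t=45: queue=[H] q_used=1 → run H
t=46: queue=[H] q_used=2 → run H
t=47: (idle)
t=48: (idle)
t=49: (idle)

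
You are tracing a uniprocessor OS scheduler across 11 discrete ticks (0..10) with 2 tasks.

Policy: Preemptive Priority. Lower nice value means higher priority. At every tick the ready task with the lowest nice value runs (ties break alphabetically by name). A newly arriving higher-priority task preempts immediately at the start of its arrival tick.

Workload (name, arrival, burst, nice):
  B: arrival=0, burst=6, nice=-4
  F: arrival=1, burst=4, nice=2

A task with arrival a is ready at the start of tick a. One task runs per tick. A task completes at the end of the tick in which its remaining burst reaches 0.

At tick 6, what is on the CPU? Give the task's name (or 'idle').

t=0: ready={B} → run B
t=1: ready={B,F} → run B
t=2: ready={B,F} → run B
t=3: ready={B,F} → run B
t=4: ready={B,F} → run B
t=5: ready={B,F} → run B
t=6: ready={F} → run F
t=7: ready={F} → run F
t=8: ready={F} → run F
t=9: ready={F} → run F
t=10: (idle)

running at tick 6 = F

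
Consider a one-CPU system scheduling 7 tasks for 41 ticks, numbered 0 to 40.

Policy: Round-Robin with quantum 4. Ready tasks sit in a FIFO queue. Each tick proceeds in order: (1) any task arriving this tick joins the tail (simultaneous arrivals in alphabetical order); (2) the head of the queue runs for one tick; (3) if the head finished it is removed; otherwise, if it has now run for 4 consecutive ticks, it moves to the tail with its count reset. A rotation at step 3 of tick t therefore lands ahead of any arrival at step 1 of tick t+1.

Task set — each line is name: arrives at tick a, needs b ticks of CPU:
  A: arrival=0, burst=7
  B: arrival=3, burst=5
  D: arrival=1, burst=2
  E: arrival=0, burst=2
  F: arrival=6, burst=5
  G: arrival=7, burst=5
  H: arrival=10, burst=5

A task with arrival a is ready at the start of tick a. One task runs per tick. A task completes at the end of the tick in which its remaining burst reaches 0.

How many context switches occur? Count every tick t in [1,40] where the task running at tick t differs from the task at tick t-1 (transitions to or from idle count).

context switches = 12

t=0: queue=[A,E] q_used=0 → run A
t=1: queue=[A,E,D] q_used=1 → run A
t=2: queue=[A,E,D] q_used=2 → run A
t=3: queue=[A,E,D,B] q_used=3 → run A
t=4: queue=[E,D,B,A] q_used=0 → run E
t=5: queue=[E,D,B,A] q_used=1 → run E
t=6: queue=[D,B,A,F] q_used=0 → run D
t=7: queue=[D,B,A,F,G] q_used=1 → run D
t=8: queue=[B,A,F,G] q_used=0 → run B
t=9: queue=[B,A,F,G] q_used=1 → run B
t=10: queue=[B,A,F,G,H] q_used=2 → run B
t=11: queue=[B,A,F,G,H] q_used=3 → run B
t=12: queue=[A,F,G,H,B] q_used=0 → run A
t=13: queue=[A,F,G,H,B] q_used=1 → run A
t=14: queue=[A,F,G,H,B] q_used=2 → run A
t=15: queue=[F,G,H,B] q_used=0 → run F
t=16: queue=[F,G,H,B] q_used=1 → run F
t=17: queue=[F,G,H,B] q_used=2 → run F
t=18: queue=[F,G,H,B] q_used=3 → run F
t=19: queue=[G,H,B,F] q_used=0 → run G
t=20: queue=[G,H,B,F] q_used=1 → run G
t=21: queue=[G,H,B,F] q_used=2 → run G
t=22: queue=[G,H,B,F] q_used=3 → run G
t=23: queue=[H,B,F,G] q_used=0 → run H
t=24: queue=[H,B,F,G] q_used=1 → run H
t=25: queue=[H,B,F,G] q_used=2 → run H
t=26: queue=[H,B,F,G] q_used=3 → run H
t=27: queue=[B,F,G,H] q_used=0 → run B
t=28: queue=[F,G,H] q_used=0 → run F
t=29: queue=[G,H] q_used=0 → run G
t=30: queue=[H] q_used=0 → run H
t=31: (idle)
t=32: (idle)
t=33: (idle)
t=34: (idle)
t=35: (idle)
t=36: (idle)
t=37: (idle)
t=38: (idle)
t=39: (idle)
t=40: (idle)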